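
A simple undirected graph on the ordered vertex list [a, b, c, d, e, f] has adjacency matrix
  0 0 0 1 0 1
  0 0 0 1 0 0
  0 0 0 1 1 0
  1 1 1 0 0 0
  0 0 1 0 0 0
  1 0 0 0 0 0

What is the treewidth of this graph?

A width-1 tree decomposition is:
Bags: B1 = {c, d}  B2 = {c, e}  B3 = {a, d}  B4 = {a, f}  B5 = {b, d}
Tree: B1–B2, B1–B3, B3–B4, B1–B5
The largest bag has 2 vertices, giving width 1; this decomposition certifies tw(G) ≤ 1. Since G has at least one edge (e.g. c–d), it is not an edgeless graph, so tw(G) ≥ 1. Therefore the treewidth is 1.

1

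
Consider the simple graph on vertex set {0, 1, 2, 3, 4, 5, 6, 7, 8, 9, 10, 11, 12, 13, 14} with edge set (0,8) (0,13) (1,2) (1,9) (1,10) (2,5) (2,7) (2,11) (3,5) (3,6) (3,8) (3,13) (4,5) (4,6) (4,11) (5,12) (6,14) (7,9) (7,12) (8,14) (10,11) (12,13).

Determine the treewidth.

3

A width-3 tree decomposition is:
Bags: B1 = {1, 7, 9, 10}  B2 = {1, 2, 7, 10}  B3 = {2, 7, 10, 11}  B4 = {2, 7, 11, 12}  B5 = {2, 5, 11, 12}  B6 = {4, 5, 11, 12}  B7 = {4, 5, 12, 13}  B8 = {3, 4, 5, 13}  B9 = {3, 4, 6, 13}  B10 = {0, 3, 6, 13}  B11 = {0, 3, 6, 8}  B12 = {0, 6, 8, 14}
Tree: B1–B2, B2–B3, B3–B4, B4–B5, B5–B6, B6–B7, B7–B8, B8–B9, B9–B10, B10–B11, B11–B12
Every bag has size at most 4, so the width is 4 − 1 = 3 and tw(G) ≤ 3. For the lower bound: the 4 vertex sets {1,9,10}, {7}, {2}, {4,5,11,12} are disjoint, each induces a connected subgraph, and every pair is joined by at least one edge of G. Contracting each set to a single vertex therefore yields K_{4} as a minor, and since treewidth is minor-monotone, tw(G) ≥ tw(K_{4}) = 3. Combining the bounds, tw(G) = 3.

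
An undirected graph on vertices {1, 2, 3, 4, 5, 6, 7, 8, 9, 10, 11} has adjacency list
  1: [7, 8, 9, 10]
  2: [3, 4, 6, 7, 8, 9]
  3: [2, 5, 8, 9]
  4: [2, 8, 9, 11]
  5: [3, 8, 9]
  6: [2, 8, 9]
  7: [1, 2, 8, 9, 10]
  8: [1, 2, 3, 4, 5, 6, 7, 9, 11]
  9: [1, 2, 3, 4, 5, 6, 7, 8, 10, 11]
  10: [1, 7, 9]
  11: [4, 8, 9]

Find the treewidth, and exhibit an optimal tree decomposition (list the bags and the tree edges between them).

Every bag has size at most 4, so the width is 4 − 1 = 3 and tw(G) ≤ 3. Conversely, {1, 7, 8, 9} is a clique of size 4, and the vertices of any clique must share a bag in every tree decomposition; so some bag has ≥ 4 vertices and tw(G) ≥ 3. Therefore the treewidth is 3.

Treewidth 3.
One optimal decomposition is:
Bags: B1 = {2, 3, 8, 9}  B2 = {2, 6, 8, 9}  B3 = {2, 7, 8, 9}  B4 = {3, 5, 8, 9}  B5 = {1, 7, 8, 9}  B6 = {2, 4, 8, 9}  B7 = {4, 8, 9, 11}  B8 = {1, 7, 9, 10}
Tree: B1–B2, B1–B3, B1–B4, B3–B5, B3–B6, B6–B7, B5–B8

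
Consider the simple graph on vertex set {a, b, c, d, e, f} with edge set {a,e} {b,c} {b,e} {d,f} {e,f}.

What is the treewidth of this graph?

1

A width-1 tree decomposition is:
Bags: B1 = {e, f}  B2 = {b, e}  B3 = {b, c}  B4 = {a, e}  B5 = {d, f}
Tree: B1–B2, B2–B3, B1–B4, B1–B5
Every bag has size at most 2, so the width is 2 − 1 = 1 and tw(G) ≤ 1. Since G has at least one edge (e.g. f–e), it is not an edgeless graph, so tw(G) ≥ 1. The upper and lower bounds meet at 1, so that is the treewidth.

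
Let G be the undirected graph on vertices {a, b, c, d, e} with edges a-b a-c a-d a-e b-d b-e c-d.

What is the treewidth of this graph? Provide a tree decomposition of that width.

The largest bag has 3 vertices, giving width 2; this decomposition certifies tw(G) ≤ 2. Conversely, {a, c, d} is a clique of size 3, and the vertices of any clique must share a bag in every tree decomposition; so some bag has ≥ 3 vertices and tw(G) ≥ 2. Therefore the treewidth is 2.

Treewidth 2.
One optimal decomposition is:
Bags: B1 = {a, b, d}  B2 = {a, b, e}  B3 = {a, c, d}
Tree: B1–B2, B1–B3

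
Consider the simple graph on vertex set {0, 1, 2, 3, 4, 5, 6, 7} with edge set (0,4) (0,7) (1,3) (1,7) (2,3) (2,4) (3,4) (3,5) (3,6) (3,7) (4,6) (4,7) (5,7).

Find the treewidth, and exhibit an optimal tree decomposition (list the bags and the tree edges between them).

Treewidth 2.
One optimal decomposition is:
Bags: B1 = {3, 4, 7}  B2 = {3, 4, 6}  B3 = {1, 3, 7}  B4 = {2, 3, 4}  B5 = {3, 5, 7}  B6 = {0, 4, 7}
Tree: B1–B2, B1–B3, B1–B4, B3–B5, B1–B6

Every bag has size at most 3, so the width is 3 − 1 = 2 and tw(G) ≤ 2. Conversely, {0, 4, 7} is a clique of size 3, and the vertices of any clique must share a bag in every tree decomposition; so some bag has ≥ 3 vertices and tw(G) ≥ 2. Therefore the treewidth is 2.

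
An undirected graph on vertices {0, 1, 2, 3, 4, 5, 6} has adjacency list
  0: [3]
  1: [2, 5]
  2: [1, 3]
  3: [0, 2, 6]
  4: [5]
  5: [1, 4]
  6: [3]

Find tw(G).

A width-1 tree decomposition is:
Bags: B1 = {2, 3}  B2 = {0, 3}  B3 = {1, 2}  B4 = {3, 6}  B5 = {1, 5}  B6 = {4, 5}
Tree: B1–B2, B1–B3, B2–B4, B3–B5, B5–B6
Each bag holds 2 vertices, so the decomposition has width 1, which upper-bounds the treewidth. Any graph with an edge has treewidth ≥ 1, and G has the edge 3–2. Therefore the treewidth is 1.

1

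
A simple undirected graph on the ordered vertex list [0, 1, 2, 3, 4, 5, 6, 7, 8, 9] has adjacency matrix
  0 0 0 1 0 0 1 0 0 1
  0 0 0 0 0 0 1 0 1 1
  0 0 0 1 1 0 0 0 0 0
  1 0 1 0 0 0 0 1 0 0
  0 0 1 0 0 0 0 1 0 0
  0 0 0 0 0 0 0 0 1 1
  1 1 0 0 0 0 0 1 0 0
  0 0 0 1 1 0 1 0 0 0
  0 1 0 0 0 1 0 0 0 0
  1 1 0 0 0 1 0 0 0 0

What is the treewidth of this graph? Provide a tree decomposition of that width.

Each bag holds 3 vertices, so the decomposition has width 2, which upper-bounds the treewidth. For the lower bound, G contains the cycle 2–4–7–3–2, so G is not a forest; only forests have treewidth ≤ 1, hence tw(G) ≥ 2. The upper and lower bounds meet at 2, so that is the treewidth.

Treewidth 2.
One optimal decomposition is:
Bags: B1 = {2, 3, 4}  B2 = {3, 4, 7}  B3 = {0, 3, 7}  B4 = {0, 6, 7}  B5 = {0, 6, 9}  B6 = {1, 6, 9}  B7 = {1, 5, 9}  B8 = {1, 5, 8}
Tree: B1–B2, B2–B3, B3–B4, B4–B5, B5–B6, B6–B7, B7–B8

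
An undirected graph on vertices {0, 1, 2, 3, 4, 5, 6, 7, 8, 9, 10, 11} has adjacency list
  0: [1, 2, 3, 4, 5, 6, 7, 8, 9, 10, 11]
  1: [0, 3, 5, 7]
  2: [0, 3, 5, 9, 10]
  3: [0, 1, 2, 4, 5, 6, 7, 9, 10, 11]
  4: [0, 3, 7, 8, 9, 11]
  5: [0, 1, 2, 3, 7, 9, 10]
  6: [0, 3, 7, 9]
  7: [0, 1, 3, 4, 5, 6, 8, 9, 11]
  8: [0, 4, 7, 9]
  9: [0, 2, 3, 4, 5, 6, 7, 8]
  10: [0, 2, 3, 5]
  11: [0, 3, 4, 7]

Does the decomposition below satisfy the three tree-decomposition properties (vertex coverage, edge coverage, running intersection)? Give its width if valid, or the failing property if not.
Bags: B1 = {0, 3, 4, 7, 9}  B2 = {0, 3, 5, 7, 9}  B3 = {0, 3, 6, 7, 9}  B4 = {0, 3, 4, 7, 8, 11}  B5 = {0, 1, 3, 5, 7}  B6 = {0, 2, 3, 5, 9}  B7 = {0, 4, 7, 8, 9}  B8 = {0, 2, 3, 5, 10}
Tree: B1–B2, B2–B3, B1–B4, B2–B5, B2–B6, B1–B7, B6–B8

No — bags containing vertex 8 are not connected in the tree.

A tree decomposition must satisfy three properties: every vertex lies in some bag; for every edge, both endpoints lie together in some bag; and for every vertex, the bags containing it form a connected subtree. Here bags containing vertex 8 are not connected in the tree, so the decomposition is invalid.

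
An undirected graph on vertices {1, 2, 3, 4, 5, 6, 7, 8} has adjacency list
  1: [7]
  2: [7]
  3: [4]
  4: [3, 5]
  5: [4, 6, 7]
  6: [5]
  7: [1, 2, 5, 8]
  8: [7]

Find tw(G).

A width-1 tree decomposition is:
Bags: B1 = {1, 7}  B2 = {7, 8}  B3 = {2, 7}  B4 = {5, 7}  B5 = {4, 5}  B6 = {5, 6}  B7 = {3, 4}
Tree: B1–B2, B1–B3, B3–B4, B4–B5, B4–B6, B5–B7
Every bag has size at most 2, so the width is 2 − 1 = 1 and tw(G) ≤ 1. G has an edge, so its treewidth is at least 1. Combining the bounds, tw(G) = 1.

1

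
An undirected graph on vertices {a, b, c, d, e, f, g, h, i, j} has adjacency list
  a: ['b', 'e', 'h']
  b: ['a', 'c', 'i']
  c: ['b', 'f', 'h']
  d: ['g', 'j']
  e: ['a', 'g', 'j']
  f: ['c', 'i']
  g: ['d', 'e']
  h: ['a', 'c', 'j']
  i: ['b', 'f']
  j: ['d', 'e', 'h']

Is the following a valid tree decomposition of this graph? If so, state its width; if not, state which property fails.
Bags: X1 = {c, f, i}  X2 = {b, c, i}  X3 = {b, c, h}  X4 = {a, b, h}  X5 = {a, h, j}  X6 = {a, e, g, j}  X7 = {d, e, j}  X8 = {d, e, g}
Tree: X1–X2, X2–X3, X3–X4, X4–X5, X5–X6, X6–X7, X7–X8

A tree decomposition must satisfy three properties: every vertex lies in some bag; for every edge, both endpoints lie together in some bag; and for every vertex, the bags containing it form a connected subtree. Here bags containing vertex g are not connected in the tree, so the decomposition is invalid.

No — bags containing vertex g are not connected in the tree.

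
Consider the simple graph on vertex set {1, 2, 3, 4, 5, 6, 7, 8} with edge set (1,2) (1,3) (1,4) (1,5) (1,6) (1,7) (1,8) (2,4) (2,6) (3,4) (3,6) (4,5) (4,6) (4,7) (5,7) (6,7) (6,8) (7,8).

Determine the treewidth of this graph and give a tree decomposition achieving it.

Treewidth 3.
One optimal decomposition is:
Bags: B1 = {1, 4, 6, 7}  B2 = {1, 2, 4, 6}  B3 = {1, 3, 4, 6}  B4 = {1, 6, 7, 8}  B5 = {1, 4, 5, 7}
Tree: B1–B2, B2–B3, B1–B4, B1–B5

Every bag has size at most 4, so the width is 4 − 1 = 3 and tw(G) ≤ 3. Conversely, {1, 6, 7, 8} is a clique of size 4, and the vertices of any clique must share a bag in every tree decomposition; so some bag has ≥ 4 vertices and tw(G) ≥ 3. Combining the bounds, tw(G) = 3.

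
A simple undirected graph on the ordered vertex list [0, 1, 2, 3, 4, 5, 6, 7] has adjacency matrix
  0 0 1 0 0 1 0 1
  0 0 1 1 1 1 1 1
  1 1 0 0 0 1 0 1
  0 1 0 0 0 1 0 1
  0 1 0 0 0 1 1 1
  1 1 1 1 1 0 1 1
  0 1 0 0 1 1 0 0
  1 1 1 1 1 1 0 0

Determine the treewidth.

3

A width-3 tree decomposition is:
Bags: B1 = {1, 4, 5, 7}  B2 = {1, 4, 5, 6}  B3 = {1, 3, 5, 7}  B4 = {1, 2, 5, 7}  B5 = {0, 2, 5, 7}
Tree: B1–B2, B1–B3, B1–B4, B4–B5
The largest bag has 4 vertices, giving width 3; this decomposition certifies tw(G) ≤ 3. Conversely, {0, 2, 5, 7} is a clique of size 4, and the vertices of any clique must share a bag in every tree decomposition; so some bag has ≥ 4 vertices and tw(G) ≥ 3. The upper and lower bounds meet at 3, so that is the treewidth.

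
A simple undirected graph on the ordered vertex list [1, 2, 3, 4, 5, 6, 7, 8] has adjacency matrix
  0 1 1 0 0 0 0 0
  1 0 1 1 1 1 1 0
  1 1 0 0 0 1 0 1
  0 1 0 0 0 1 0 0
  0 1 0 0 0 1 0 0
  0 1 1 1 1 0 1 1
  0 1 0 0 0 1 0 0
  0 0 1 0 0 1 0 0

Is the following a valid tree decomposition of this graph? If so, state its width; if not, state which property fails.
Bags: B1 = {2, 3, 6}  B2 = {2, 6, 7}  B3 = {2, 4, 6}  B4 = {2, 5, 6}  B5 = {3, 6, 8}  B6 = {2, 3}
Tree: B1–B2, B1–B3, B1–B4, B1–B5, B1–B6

A tree decomposition must satisfy three properties: every vertex lies in some bag; for every edge, both endpoints lie together in some bag; and for every vertex, the bags containing it form a connected subtree. Here vertex 1 appears in no bag, so the decomposition is invalid.

No — vertex 1 appears in no bag.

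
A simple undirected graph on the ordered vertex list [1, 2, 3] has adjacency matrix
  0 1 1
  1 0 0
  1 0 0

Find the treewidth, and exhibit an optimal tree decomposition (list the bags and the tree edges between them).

The largest bag has 2 vertices, giving width 1; this decomposition certifies tw(G) ≤ 1. Any graph with an edge has treewidth ≥ 1, and G has the edge 3–1. Therefore the treewidth is 1.

Treewidth 1.
One such decomposition:
Bags: B1 = {1, 3}  B2 = {1, 2}
Tree: B1–B2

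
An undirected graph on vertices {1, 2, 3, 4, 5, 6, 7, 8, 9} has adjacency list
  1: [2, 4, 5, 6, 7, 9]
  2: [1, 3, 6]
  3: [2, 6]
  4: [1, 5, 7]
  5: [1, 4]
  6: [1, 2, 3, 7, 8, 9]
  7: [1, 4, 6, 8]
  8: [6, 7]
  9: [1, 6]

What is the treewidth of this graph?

A width-2 tree decomposition is:
Bags: B1 = {1, 6, 7}  B2 = {1, 2, 6}  B3 = {1, 6, 9}  B4 = {1, 4, 7}  B5 = {2, 3, 6}  B6 = {6, 7, 8}  B7 = {1, 4, 5}
Tree: B1–B2, B1–B3, B1–B4, B2–B5, B1–B6, B4–B7
The largest bag has 3 vertices, giving width 2; this decomposition certifies tw(G) ≤ 2. On the other hand G contains the 3-clique {6, 7, 8}. A clique must lie in a single bag of any decomposition, so no decomposition can have width below 2. The upper and lower bounds meet at 2, so that is the treewidth.

2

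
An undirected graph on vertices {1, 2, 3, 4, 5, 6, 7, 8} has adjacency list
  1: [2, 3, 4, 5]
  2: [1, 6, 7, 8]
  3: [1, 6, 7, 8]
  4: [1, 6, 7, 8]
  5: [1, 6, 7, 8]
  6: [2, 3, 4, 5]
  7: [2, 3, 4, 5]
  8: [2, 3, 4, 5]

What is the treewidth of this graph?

A width-4 tree decomposition is:
Bags: B1 = {2, 3, 4, 5, 8}  B2 = {2, 3, 4, 5, 6}  B3 = {2, 3, 4, 5, 7}  B4 = {1, 2, 3, 4, 5}
Tree: B1–B2, B2–B3, B3–B4
Each bag holds 5 vertices, so the decomposition has width 4, which upper-bounds the treewidth. For the lower bound: the 5 vertex sets {4,8}, {5,6}, {2,7}, {3}, {1} are disjoint, each induces a connected subgraph, and every pair is joined by at least one edge of G. Contracting each set to a single vertex therefore yields K_{5} as a minor, and since treewidth is minor-monotone, tw(G) ≥ tw(K_{5}) = 4. Hence tw(G) = 4 exactly.

4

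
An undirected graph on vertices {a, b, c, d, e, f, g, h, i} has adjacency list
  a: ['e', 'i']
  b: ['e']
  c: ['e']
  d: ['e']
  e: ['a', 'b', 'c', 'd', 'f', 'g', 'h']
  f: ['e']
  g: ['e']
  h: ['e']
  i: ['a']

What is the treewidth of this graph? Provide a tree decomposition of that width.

Treewidth 1.
One optimal decomposition is:
Bags: B1 = {a, e}  B2 = {e, f}  B3 = {b, e}  B4 = {e, g}  B5 = {a, i}  B6 = {d, e}  B7 = {c, e}  B8 = {e, h}
Tree: B1–B2, B2–B3, B2–B4, B1–B5, B3–B6, B2–B7, B2–B8

The largest bag has 2 vertices, giving width 1; this decomposition certifies tw(G) ≤ 1. Since G has at least one edge (e.g. e–a), it is not an edgeless graph, so tw(G) ≥ 1. Hence tw(G) = 1 exactly.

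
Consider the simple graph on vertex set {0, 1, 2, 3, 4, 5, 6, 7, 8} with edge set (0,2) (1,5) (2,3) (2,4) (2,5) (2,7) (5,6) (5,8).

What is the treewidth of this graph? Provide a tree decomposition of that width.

Treewidth 1.
Bags: B1 = {2, 5}  B2 = {2, 4}  B3 = {2, 3}  B4 = {2, 7}  B5 = {5, 8}  B6 = {5, 6}  B7 = {1, 5}  B8 = {0, 2}
Tree: B1–B2, B1–B3, B3–B4, B1–B5, B1–B6, B6–B7, B4–B8

Every bag has size at most 2, so the width is 2 − 1 = 1 and tw(G) ≤ 1. G has an edge, so its treewidth is at least 1. The upper and lower bounds meet at 1, so that is the treewidth.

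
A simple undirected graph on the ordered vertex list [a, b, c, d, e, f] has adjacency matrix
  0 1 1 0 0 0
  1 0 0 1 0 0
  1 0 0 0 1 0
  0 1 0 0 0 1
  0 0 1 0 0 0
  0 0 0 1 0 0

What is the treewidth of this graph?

1

A width-1 tree decomposition is:
Bags: B1 = {d, f}  B2 = {b, d}  B3 = {a, b}  B4 = {a, c}  B5 = {c, e}
Tree: B1–B2, B2–B3, B3–B4, B4–B5
Each bag holds 2 vertices, so the decomposition has width 1, which upper-bounds the treewidth. Any graph with an edge has treewidth ≥ 1, and G has the edge f–d. The upper and lower bounds meet at 1, so that is the treewidth.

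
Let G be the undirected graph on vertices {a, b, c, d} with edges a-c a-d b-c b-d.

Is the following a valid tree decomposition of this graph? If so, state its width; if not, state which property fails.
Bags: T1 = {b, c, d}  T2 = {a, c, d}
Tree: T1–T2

Checking the three conditions: (i) the bags cover all of {a, b, c, d}; (ii) for each edge, some bag contains both endpoints; (iii) the bags containing any fixed vertex form a subtree. All hold, so the decomposition is valid with width 3 − 1 = 2.

Yes; width 2.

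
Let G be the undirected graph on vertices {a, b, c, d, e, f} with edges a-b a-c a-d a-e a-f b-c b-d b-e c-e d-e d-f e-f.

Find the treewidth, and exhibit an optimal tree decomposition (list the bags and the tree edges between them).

Every bag has size at most 4, so the width is 4 − 1 = 3 and tw(G) ≤ 3. On the other hand G contains the 4-clique {a, d, e, f}. A clique must lie in a single bag of any decomposition, so no decomposition can have width below 3. Hence tw(G) = 3 exactly.

Treewidth 3.
Bags: B1 = {a, b, c, e}  B2 = {a, b, d, e}  B3 = {a, d, e, f}
Tree: B1–B2, B2–B3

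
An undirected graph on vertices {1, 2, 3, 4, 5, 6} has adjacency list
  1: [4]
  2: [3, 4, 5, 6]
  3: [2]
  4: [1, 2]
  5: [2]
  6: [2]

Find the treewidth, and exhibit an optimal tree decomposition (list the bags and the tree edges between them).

The largest bag has 2 vertices, giving width 1; this decomposition certifies tw(G) ≤ 1. Any graph with an edge has treewidth ≥ 1, and G has the edge 4–2. Hence tw(G) = 1 exactly.

Treewidth 1.
Bags: B1 = {2, 4}  B2 = {2, 6}  B3 = {1, 4}  B4 = {2, 3}  B5 = {2, 5}
Tree: B1–B2, B1–B3, B2–B4, B4–B5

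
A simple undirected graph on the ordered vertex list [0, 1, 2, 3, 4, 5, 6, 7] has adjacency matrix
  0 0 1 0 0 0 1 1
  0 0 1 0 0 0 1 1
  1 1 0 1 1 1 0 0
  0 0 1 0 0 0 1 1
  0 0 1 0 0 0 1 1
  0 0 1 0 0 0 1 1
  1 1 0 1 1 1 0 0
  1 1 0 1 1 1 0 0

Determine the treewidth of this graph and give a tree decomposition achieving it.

Treewidth 3.
Bags: B1 = {0, 2, 6, 7}  B2 = {2, 3, 6, 7}  B3 = {1, 2, 6, 7}  B4 = {2, 5, 6, 7}  B5 = {2, 4, 6, 7}
Tree: B1–B2, B2–B3, B3–B4, B4–B5

Every bag has size at most 4, so the width is 4 − 1 = 3 and tw(G) ≤ 3. For the lower bound: the 4 vertex sets {0,7}, {3,6}, {2}, {1} are disjoint, each induces a connected subgraph, and every pair is joined by at least one edge of G. Contracting each set to a single vertex therefore yields K_{4} as a minor, and since treewidth is minor-monotone, tw(G) ≥ tw(K_{4}) = 3. The upper and lower bounds meet at 3, so that is the treewidth.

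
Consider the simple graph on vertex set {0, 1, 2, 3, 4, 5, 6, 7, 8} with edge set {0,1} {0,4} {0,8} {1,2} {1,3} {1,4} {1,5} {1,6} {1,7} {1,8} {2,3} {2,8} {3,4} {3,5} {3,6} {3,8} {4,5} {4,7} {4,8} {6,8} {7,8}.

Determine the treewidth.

A width-3 tree decomposition is:
Bags: B1 = {1, 3, 4, 8}  B2 = {1, 3, 6, 8}  B3 = {0, 1, 4, 8}  B4 = {1, 4, 7, 8}  B5 = {1, 2, 3, 8}  B6 = {1, 3, 4, 5}
Tree: B1–B2, B1–B3, B3–B4, B1–B5, B1–B6
The largest bag has 4 vertices, giving width 3; this decomposition certifies tw(G) ≤ 3. For the lower bound, the 4 vertices {0, 1, 4, 8} are pairwise adjacent, and any tree decomposition puts a clique entirely inside one bag — forcing width ≥ 3. Therefore the treewidth is 3.

3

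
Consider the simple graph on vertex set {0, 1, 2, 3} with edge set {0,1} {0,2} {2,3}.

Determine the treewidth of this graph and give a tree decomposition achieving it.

Each bag holds 2 vertices, so the decomposition has width 1, which upper-bounds the treewidth. G has an edge, so its treewidth is at least 1. The upper and lower bounds meet at 1, so that is the treewidth.

Treewidth 1.
One such decomposition:
Bags: B1 = {2, 3}  B2 = {0, 2}  B3 = {0, 1}
Tree: B1–B2, B2–B3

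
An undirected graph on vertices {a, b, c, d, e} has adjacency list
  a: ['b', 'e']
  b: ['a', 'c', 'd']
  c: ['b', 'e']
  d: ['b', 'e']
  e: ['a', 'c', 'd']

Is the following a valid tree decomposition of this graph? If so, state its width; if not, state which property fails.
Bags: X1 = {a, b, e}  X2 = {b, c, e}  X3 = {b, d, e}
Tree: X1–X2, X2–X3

Checking the three conditions: (i) the bags cover all of {a, b, c, d, e}; (ii) for each edge, some bag contains both endpoints; (iii) the bags containing any fixed vertex form a subtree. All hold, so the decomposition is valid with width 3 − 1 = 2.

Yes; width 2.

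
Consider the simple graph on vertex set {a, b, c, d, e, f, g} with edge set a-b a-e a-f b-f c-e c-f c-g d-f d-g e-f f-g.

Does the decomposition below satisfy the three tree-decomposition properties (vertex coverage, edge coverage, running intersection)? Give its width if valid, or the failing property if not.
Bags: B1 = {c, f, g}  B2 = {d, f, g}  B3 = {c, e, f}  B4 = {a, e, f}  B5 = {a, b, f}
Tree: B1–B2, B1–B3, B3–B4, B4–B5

Vertex coverage: the bags together contain {a, b, c, d, e, f, g}, the full vertex set. Edge coverage: each edge of G has both endpoints in at least one bag. Running intersection: for every vertex, the bags containing it form a connected subtree. All three properties hold, so this is a valid tree decomposition of width max|bag| − 1 = 2, and hence tw(G) ≤ 2.

Yes; width 2.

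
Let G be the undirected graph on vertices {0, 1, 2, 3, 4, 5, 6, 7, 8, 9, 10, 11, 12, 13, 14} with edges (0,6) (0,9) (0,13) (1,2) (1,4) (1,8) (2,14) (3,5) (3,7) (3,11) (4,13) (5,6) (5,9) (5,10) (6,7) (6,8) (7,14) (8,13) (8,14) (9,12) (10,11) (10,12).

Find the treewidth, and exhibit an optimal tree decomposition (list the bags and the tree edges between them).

Treewidth 3.
One such decomposition:
Bags: B1 = {3, 10, 11, 12}  B2 = {3, 5, 10, 12}  B3 = {3, 5, 9, 12}  B4 = {3, 5, 7, 9}  B5 = {5, 6, 7, 9}  B6 = {0, 6, 7, 9}  B7 = {0, 6, 7, 14}  B8 = {0, 6, 8, 14}  B9 = {0, 8, 13, 14}  B10 = {2, 8, 13, 14}  B11 = {1, 2, 8, 13}  B12 = {1, 2, 4, 13}
Tree: B1–B2, B2–B3, B3–B4, B4–B5, B5–B6, B6–B7, B7–B8, B8–B9, B9–B10, B10–B11, B11–B12

Every bag has size at most 4, so the width is 4 − 1 = 3 and tw(G) ≤ 3. For the lower bound: the 4 vertex sets {10,11,12}, {3}, {5}, {0,6,7,9} are disjoint, each induces a connected subgraph, and every pair is joined by at least one edge of G. Contracting each set to a single vertex therefore yields K_{4} as a minor, and since treewidth is minor-monotone, tw(G) ≥ tw(K_{4}) = 3. The upper and lower bounds meet at 3, so that is the treewidth.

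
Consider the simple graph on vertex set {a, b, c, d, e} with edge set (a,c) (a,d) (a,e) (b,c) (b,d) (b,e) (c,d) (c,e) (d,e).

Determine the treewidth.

A width-3 tree decomposition is:
Bags: B1 = {a, c, d, e}  B2 = {b, c, d, e}
Tree: B1–B2
Every bag has size at most 4, so the width is 4 − 1 = 3 and tw(G) ≤ 3. On the other hand G contains the 4-clique {a, c, d, e}. A clique must lie in a single bag of any decomposition, so no decomposition can have width below 3. Combining the bounds, tw(G) = 3.

3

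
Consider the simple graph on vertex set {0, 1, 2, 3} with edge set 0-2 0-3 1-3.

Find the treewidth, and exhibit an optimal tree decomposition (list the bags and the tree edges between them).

Treewidth 1.
Bags: B1 = {1, 3}  B2 = {0, 3}  B3 = {0, 2}
Tree: B1–B2, B2–B3

Each bag holds 2 vertices, so the decomposition has width 1, which upper-bounds the treewidth. Since G has at least one edge (e.g. 1–3), it is not an edgeless graph, so tw(G) ≥ 1. Therefore the treewidth is 1.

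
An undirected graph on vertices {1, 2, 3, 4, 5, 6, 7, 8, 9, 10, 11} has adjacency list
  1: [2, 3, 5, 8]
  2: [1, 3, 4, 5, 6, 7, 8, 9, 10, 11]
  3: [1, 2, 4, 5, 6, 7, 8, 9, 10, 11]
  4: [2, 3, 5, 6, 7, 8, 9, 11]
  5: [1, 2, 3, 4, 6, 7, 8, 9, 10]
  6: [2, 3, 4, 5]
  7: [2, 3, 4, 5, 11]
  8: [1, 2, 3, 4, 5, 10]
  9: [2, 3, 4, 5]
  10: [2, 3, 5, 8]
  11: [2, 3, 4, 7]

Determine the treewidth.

A width-4 tree decomposition is:
Bags: B1 = {1, 2, 3, 5, 8}  B2 = {2, 3, 4, 5, 8}  B3 = {2, 3, 4, 5, 6}  B4 = {2, 3, 4, 5, 7}  B5 = {2, 3, 4, 5, 9}  B6 = {2, 3, 5, 8, 10}  B7 = {2, 3, 4, 7, 11}
Tree: B1–B2, B2–B3, B2–B4, B2–B5, B2–B6, B4–B7
Every bag has size at most 5, so the width is 5 − 1 = 4 and tw(G) ≤ 4. For the lower bound, the 5 vertices {2, 3, 4, 7, 11} are pairwise adjacent, and any tree decomposition puts a clique entirely inside one bag — forcing width ≥ 4. Combining the bounds, tw(G) = 4.

4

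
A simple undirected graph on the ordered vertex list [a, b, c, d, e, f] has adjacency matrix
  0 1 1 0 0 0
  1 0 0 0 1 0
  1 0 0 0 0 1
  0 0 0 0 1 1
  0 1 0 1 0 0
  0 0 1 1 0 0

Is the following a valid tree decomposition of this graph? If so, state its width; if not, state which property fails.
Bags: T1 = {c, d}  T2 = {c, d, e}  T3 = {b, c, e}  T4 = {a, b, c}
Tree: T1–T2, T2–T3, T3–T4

A tree decomposition must satisfy three properties: every vertex lies in some bag; for every edge, both endpoints lie together in some bag; and for every vertex, the bags containing it form a connected subtree. Here vertex f appears in no bag, so the decomposition is invalid.

No — vertex f appears in no bag.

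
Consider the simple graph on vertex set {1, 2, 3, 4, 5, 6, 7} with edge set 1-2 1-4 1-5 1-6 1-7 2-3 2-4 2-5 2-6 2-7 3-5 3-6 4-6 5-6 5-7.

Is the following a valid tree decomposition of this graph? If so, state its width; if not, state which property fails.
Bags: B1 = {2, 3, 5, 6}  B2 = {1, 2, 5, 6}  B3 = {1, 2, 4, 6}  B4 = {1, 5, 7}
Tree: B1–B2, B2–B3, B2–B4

A tree decomposition must satisfy three properties: every vertex lies in some bag; for every edge, both endpoints lie together in some bag; and for every vertex, the bags containing it form a connected subtree. Here edge (2,7) lies in no bag, so the decomposition is invalid.

No — edge (2,7) lies in no bag.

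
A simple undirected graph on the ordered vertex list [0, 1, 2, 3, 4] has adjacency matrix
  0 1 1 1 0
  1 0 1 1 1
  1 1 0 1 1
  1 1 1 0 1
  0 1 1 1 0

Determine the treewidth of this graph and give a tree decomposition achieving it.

Every bag has size at most 4, so the width is 4 − 1 = 3 and tw(G) ≤ 3. For the lower bound, the 4 vertices {0, 1, 2, 3} are pairwise adjacent, and any tree decomposition puts a clique entirely inside one bag — forcing width ≥ 3. Combining the bounds, tw(G) = 3.

Treewidth 3.
One such decomposition:
Bags: B1 = {1, 2, 3, 4}  B2 = {0, 1, 2, 3}
Tree: B1–B2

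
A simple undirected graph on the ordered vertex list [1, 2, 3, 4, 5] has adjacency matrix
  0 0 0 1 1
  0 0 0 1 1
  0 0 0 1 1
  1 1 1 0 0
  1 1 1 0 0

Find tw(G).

2

A width-2 tree decomposition is:
Bags: B1 = {2, 4, 5}  B2 = {3, 4, 5}  B3 = {1, 4, 5}
Tree: B1–B2, B2–B3
Every bag has size at most 3, so the width is 3 − 1 = 2 and tw(G) ≤ 2. The edges 4–2–5–3–4 form a cycle, so G is not a tree and its treewidth is at least 2. Hence tw(G) = 2 exactly.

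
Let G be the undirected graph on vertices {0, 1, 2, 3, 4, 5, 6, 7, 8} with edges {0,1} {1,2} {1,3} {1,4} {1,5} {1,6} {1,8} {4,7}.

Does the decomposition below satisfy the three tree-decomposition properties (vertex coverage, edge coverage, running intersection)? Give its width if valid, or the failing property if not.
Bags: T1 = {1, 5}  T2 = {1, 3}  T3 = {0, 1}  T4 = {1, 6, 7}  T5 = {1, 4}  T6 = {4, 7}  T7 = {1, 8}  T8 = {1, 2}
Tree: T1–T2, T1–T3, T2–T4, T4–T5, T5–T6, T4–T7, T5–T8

No — bags containing vertex 7 are not connected in the tree.

A tree decomposition must satisfy three properties: every vertex lies in some bag; for every edge, both endpoints lie together in some bag; and for every vertex, the bags containing it form a connected subtree. Here bags containing vertex 7 are not connected in the tree, so the decomposition is invalid.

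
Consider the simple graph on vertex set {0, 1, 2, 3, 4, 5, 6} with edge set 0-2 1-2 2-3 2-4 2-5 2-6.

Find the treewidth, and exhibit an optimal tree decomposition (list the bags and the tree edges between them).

The largest bag has 2 vertices, giving width 1; this decomposition certifies tw(G) ≤ 1. Any graph with an edge has treewidth ≥ 1, and G has the edge 1–2. Hence tw(G) = 1 exactly.

Treewidth 1.
One optimal decomposition is:
Bags: B1 = {1, 2}  B2 = {0, 2}  B3 = {2, 3}  B4 = {2, 6}  B5 = {2, 5}  B6 = {2, 4}
Tree: B1–B2, B2–B3, B3–B4, B4–B5, B3–B6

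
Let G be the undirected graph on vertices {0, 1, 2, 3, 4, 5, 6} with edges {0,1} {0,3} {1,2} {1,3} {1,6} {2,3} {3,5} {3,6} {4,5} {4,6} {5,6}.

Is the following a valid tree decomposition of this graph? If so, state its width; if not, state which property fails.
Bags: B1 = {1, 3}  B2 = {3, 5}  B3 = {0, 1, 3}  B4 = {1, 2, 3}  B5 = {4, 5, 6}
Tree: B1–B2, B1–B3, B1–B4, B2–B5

A tree decomposition must satisfy three properties: every vertex lies in some bag; for every edge, both endpoints lie together in some bag; and for every vertex, the bags containing it form a connected subtree. Here edge (6,1) lies in no bag, so the decomposition is invalid.

No — edge (6,1) lies in no bag.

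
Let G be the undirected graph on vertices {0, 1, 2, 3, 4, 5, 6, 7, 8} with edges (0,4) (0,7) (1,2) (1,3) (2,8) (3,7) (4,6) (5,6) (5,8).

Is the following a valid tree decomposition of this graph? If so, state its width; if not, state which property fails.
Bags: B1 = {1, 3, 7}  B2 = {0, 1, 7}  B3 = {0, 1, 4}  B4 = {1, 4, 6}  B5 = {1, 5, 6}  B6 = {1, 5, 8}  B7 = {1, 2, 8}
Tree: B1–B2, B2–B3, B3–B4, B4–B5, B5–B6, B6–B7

Yes; width 2.

Vertex coverage: the bags together contain {0, 1, 2, 3, 4, 5, 6, 7, 8}, the full vertex set. Edge coverage: each edge of G has both endpoints in at least one bag. Running intersection: for every vertex, the bags containing it form a connected subtree. All three properties hold, so this is a valid tree decomposition of width max|bag| − 1 = 2, and hence tw(G) ≤ 2.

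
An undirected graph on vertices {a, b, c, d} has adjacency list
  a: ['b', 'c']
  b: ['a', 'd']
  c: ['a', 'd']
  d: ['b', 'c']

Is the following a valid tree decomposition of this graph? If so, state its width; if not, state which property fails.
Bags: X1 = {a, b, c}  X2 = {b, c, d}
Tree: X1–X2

Yes; width 2.

Vertex coverage: the bags together contain {a, b, c, d}, the full vertex set. Edge coverage: each edge of G has both endpoints in at least one bag. Running intersection: for every vertex, the bags containing it form a connected subtree. All three properties hold, so this is a valid tree decomposition of width max|bag| − 1 = 2, and hence tw(G) ≤ 2.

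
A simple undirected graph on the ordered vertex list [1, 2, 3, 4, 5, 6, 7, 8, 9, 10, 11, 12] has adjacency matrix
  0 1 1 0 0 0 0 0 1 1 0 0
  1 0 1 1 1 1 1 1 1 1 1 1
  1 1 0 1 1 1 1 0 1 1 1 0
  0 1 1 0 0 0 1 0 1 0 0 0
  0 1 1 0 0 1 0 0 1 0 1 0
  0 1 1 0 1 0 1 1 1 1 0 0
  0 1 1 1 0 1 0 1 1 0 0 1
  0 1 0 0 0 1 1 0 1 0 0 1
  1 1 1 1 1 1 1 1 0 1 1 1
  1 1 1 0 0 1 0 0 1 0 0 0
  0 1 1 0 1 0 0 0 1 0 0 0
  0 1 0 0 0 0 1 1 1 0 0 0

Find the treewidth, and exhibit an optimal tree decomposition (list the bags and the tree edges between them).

Treewidth 4.
Bags: B1 = {2, 3, 4, 7, 9}  B2 = {2, 3, 6, 7, 9}  B3 = {2, 3, 5, 6, 9}  B4 = {2, 3, 6, 9, 10}  B5 = {2, 6, 7, 8, 9}  B6 = {1, 2, 3, 9, 10}  B7 = {2, 3, 5, 9, 11}  B8 = {2, 7, 8, 9, 12}
Tree: B1–B2, B2–B3, B2–B4, B2–B5, B4–B6, B3–B7, B5–B8

Each bag holds 5 vertices, so the decomposition has width 4, which upper-bounds the treewidth. For the lower bound, the 5 vertices {2, 7, 8, 9, 12} are pairwise adjacent, and any tree decomposition puts a clique entirely inside one bag — forcing width ≥ 4. Hence tw(G) = 4 exactly.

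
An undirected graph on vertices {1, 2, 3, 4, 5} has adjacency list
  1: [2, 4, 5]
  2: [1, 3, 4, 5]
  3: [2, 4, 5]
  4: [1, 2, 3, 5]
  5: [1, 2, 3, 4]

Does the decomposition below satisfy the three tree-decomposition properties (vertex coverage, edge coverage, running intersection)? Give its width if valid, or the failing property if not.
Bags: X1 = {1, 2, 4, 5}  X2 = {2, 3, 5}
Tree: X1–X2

No — edge (4,3) lies in no bag.

A tree decomposition must satisfy three properties: every vertex lies in some bag; for every edge, both endpoints lie together in some bag; and for every vertex, the bags containing it form a connected subtree. Here edge (4,3) lies in no bag, so the decomposition is invalid.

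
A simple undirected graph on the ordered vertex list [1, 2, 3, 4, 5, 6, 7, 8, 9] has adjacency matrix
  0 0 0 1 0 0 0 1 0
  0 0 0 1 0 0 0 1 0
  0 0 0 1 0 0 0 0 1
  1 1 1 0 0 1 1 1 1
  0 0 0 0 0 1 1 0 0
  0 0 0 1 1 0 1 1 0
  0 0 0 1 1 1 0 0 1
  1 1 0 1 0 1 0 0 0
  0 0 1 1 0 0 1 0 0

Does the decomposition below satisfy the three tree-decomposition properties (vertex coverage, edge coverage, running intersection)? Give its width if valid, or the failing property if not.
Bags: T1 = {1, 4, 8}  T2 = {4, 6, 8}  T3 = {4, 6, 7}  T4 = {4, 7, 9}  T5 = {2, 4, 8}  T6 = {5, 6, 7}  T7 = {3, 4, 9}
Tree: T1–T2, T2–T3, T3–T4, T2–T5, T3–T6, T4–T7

Checking the three conditions: (i) the bags cover all of {1, 2, 3, 4, 5, 6, 7, 8, 9}; (ii) for each edge, some bag contains both endpoints; (iii) the bags containing any fixed vertex form a subtree. All hold, so the decomposition is valid with width 3 − 1 = 2.

Yes; width 2.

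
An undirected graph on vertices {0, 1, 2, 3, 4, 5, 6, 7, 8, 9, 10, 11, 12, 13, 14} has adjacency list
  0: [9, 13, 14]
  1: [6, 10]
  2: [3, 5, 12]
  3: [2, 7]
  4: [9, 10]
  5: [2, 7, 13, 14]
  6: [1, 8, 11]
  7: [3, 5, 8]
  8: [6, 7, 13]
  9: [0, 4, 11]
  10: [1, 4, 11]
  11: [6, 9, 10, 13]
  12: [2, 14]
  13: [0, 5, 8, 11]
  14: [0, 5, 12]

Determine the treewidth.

A width-3 tree decomposition is:
Bags: B1 = {1, 4, 6, 10}  B2 = {4, 6, 10, 11}  B3 = {4, 6, 9, 11}  B4 = {6, 8, 9, 11}  B5 = {8, 9, 11, 13}  B6 = {0, 8, 9, 13}  B7 = {0, 7, 8, 13}  B8 = {0, 5, 7, 13}  B9 = {0, 5, 7, 14}  B10 = {3, 5, 7, 14}  B11 = {2, 3, 5, 14}  B12 = {2, 3, 12, 14}
Tree: B1–B2, B2–B3, B3–B4, B4–B5, B5–B6, B6–B7, B7–B8, B8–B9, B9–B10, B10–B11, B11–B12
The largest bag has 4 vertices, giving width 3; this decomposition certifies tw(G) ≤ 3. For the lower bound: the 4 vertex sets {1,4,10}, {6}, {11}, {0,8,9,13} are disjoint, each induces a connected subgraph, and every pair is joined by at least one edge of G. Contracting each set to a single vertex therefore yields K_{4} as a minor, and since treewidth is minor-monotone, tw(G) ≥ tw(K_{4}) = 3. Hence tw(G) = 3 exactly.

3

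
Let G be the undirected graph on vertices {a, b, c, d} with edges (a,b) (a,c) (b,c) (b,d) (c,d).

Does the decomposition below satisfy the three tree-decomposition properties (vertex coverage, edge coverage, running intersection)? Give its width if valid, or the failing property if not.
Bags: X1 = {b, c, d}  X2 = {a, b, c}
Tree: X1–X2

Every vertex of G appears in some bag (union = {a, b, c, d}); every edge is covered by a bag; and for each vertex v the set of bags containing v is connected in the bag tree. The decomposition is therefore valid. The largest bag has 3 vertices, so the width is 2.

Yes; width 2.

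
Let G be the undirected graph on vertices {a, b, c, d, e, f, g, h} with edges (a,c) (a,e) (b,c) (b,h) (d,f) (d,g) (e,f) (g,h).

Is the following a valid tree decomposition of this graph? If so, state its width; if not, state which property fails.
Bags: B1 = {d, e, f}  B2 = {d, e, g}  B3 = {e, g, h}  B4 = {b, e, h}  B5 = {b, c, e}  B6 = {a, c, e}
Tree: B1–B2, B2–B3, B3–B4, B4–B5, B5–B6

Checking the three conditions: (i) the bags cover all of {a, b, c, d, e, f, g, h}; (ii) for each edge, some bag contains both endpoints; (iii) the bags containing any fixed vertex form a subtree. All hold, so the decomposition is valid with width 3 − 1 = 2.

Yes; width 2.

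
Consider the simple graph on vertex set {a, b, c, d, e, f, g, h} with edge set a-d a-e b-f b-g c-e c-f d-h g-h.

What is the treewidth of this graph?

2

A width-2 tree decomposition is:
Bags: B1 = {a, c, e}  B2 = {a, c, f}  B3 = {a, b, f}  B4 = {a, b, g}  B5 = {a, g, h}  B6 = {a, d, h}
Tree: B1–B2, B2–B3, B3–B4, B4–B5, B5–B6
Each bag holds 3 vertices, so the decomposition has width 2, which upper-bounds the treewidth. For the lower bound, G contains the cycle a–e–c–f–b–g–h–d–a, so G is not a forest; only forests have treewidth ≤ 1, hence tw(G) ≥ 2. Hence tw(G) = 2 exactly.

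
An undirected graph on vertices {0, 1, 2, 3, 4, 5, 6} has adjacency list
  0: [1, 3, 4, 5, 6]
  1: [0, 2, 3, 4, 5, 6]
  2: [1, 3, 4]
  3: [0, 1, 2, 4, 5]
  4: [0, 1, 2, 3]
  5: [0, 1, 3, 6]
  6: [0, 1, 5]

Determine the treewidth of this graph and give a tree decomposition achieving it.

Every bag has size at most 4, so the width is 4 − 1 = 3 and tw(G) ≤ 3. On the other hand G contains the 4-clique {0, 1, 3, 4}. A clique must lie in a single bag of any decomposition, so no decomposition can have width below 3. Therefore the treewidth is 3.

Treewidth 3.
Bags: B1 = {0, 1, 3, 4}  B2 = {1, 2, 3, 4}  B3 = {0, 1, 3, 5}  B4 = {0, 1, 5, 6}
Tree: B1–B2, B1–B3, B3–B4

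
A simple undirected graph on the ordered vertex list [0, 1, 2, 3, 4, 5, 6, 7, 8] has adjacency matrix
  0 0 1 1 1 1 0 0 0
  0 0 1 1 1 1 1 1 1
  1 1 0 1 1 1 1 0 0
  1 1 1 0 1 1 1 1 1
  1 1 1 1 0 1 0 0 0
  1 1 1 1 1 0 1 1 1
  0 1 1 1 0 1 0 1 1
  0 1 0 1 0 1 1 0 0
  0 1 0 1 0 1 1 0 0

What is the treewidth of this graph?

A width-4 tree decomposition is:
Bags: B1 = {0, 2, 3, 4, 5}  B2 = {1, 2, 3, 4, 5}  B3 = {1, 2, 3, 5, 6}  B4 = {1, 3, 5, 6, 8}  B5 = {1, 3, 5, 6, 7}
Tree: B1–B2, B2–B3, B3–B4, B4–B5
The largest bag has 5 vertices, giving width 4; this decomposition certifies tw(G) ≤ 4. On the other hand G contains the 5-clique {0, 2, 3, 4, 5}. A clique must lie in a single bag of any decomposition, so no decomposition can have width below 4. The upper and lower bounds meet at 4, so that is the treewidth.

4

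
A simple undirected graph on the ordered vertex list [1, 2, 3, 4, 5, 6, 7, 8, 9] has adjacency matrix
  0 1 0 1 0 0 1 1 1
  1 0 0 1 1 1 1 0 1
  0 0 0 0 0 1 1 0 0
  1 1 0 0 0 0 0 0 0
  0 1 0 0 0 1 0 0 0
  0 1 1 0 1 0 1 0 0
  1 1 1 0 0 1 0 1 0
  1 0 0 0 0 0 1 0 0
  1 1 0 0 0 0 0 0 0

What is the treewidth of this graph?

A width-2 tree decomposition is:
Bags: B1 = {1, 2, 4}  B2 = {1, 2, 7}  B3 = {1, 2, 9}  B4 = {2, 6, 7}  B5 = {3, 6, 7}  B6 = {1, 7, 8}  B7 = {2, 5, 6}
Tree: B1–B2, B1–B3, B2–B4, B4–B5, B2–B6, B4–B7
The largest bag has 3 vertices, giving width 2; this decomposition certifies tw(G) ≤ 2. On the other hand G contains the 3-clique {1, 7, 8}. A clique must lie in a single bag of any decomposition, so no decomposition can have width below 2. The upper and lower bounds meet at 2, so that is the treewidth.

2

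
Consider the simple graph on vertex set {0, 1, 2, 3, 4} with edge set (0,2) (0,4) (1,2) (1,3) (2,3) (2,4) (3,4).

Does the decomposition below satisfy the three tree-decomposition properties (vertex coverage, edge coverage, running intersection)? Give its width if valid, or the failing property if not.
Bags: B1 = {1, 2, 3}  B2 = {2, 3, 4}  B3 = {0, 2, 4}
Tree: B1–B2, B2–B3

Yes; width 2.

Vertex coverage: the bags together contain {0, 1, 2, 3, 4}, the full vertex set. Edge coverage: each edge of G has both endpoints in at least one bag. Running intersection: for every vertex, the bags containing it form a connected subtree. All three properties hold, so this is a valid tree decomposition of width max|bag| − 1 = 2, and hence tw(G) ≤ 2.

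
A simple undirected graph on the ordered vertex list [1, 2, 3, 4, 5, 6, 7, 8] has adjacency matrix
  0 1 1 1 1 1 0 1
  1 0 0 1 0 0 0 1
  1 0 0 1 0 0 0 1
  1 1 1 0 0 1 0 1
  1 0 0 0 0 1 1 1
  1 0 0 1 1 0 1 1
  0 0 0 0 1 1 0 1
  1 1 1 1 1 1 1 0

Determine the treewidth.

3

A width-3 tree decomposition is:
Bags: B1 = {1, 3, 4, 8}  B2 = {1, 4, 6, 8}  B3 = {1, 5, 6, 8}  B4 = {1, 2, 4, 8}  B5 = {5, 6, 7, 8}
Tree: B1–B2, B2–B3, B2–B4, B3–B5
Every bag has size at most 4, so the width is 4 − 1 = 3 and tw(G) ≤ 3. On the other hand G contains the 4-clique {1, 2, 4, 8}. A clique must lie in a single bag of any decomposition, so no decomposition can have width below 3. Combining the bounds, tw(G) = 3.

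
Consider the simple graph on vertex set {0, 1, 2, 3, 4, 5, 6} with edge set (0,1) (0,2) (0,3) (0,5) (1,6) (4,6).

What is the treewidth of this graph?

A width-1 tree decomposition is:
Bags: B1 = {0, 1}  B2 = {1, 6}  B3 = {0, 2}  B4 = {4, 6}  B5 = {0, 5}  B6 = {0, 3}
Tree: B1–B2, B1–B3, B2–B4, B1–B5, B3–B6
Every bag has size at most 2, so the width is 2 − 1 = 1 and tw(G) ≤ 1. Since G has at least one edge (e.g. 0–1), it is not an edgeless graph, so tw(G) ≥ 1. Combining the bounds, tw(G) = 1.

1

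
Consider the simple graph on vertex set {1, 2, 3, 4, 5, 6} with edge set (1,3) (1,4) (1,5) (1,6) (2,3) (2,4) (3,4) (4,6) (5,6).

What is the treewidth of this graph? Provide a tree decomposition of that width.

The largest bag has 3 vertices, giving width 2; this decomposition certifies tw(G) ≤ 2. Conversely, {1, 3, 4} is a clique of size 3, and the vertices of any clique must share a bag in every tree decomposition; so some bag has ≥ 3 vertices and tw(G) ≥ 2. Hence tw(G) = 2 exactly.

Treewidth 2.
One such decomposition:
Bags: B1 = {1, 4, 6}  B2 = {1, 5, 6}  B3 = {1, 3, 4}  B4 = {2, 3, 4}
Tree: B1–B2, B1–B3, B3–B4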